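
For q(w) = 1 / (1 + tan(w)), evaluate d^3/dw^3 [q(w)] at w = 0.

-8

Expand as Σ (-1)^k u^k with u equal to the inner function's series.
From the series, [w^3] q = -4/3; multiply by 3! = 6 to get -8.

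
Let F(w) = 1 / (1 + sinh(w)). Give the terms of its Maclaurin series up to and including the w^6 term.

Write 1/(1+u) = 1 - u + u^2 - u^3 + ... and substitute the series for u.

77*w^6/45 - 181*w^5/120 + 4*w^4/3 - 7*w^3/6 + w^2 - w + 1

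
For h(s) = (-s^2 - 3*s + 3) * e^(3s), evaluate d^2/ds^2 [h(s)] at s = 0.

Distribute the polynomial across the series and collect like powers.
From the series, [s^2] h = 7/2; multiply by 2! = 2 to get 7.

7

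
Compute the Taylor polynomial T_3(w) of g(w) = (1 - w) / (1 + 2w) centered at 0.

Shift and add copies of the series according to the polynomial's terms.
[w^0] = 1;  [w^1] = -3;  [w^2] = 6;  [w^3] = -12.

-12*w^3 + 6*w^2 - 3*w + 1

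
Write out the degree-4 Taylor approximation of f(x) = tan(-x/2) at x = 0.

-x^3/24 - x/2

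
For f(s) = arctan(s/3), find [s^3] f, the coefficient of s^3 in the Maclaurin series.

-1/81

[s^0] = 0;  [s^1] = 1/3;  [s^2] = 0;  [s^3] = -1/81.
So c_3 = f′′′(0)/3! = -1/81.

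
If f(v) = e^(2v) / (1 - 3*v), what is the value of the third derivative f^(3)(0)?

Use 1/(1 - r) = Σ r^k on the denominator, then take the Cauchy product.
From the series, [v^3] f = 157/3; multiply by 3! = 6 to get 314.

314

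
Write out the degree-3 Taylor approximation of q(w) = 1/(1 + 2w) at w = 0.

Differentiate repeatedly and evaluate at the center.
q(0) = 1
q′(0) = -2
q′′(0) = 8
q′′′(0) = -48

-8*w^3 + 4*w^2 - 2*w + 1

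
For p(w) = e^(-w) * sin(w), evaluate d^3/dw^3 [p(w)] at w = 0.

Take the Cauchy product of the two expansions.
The coefficient of w^3 in the expansion is 1/3, so p′′′(0) = 3! * (1/3) = 2.

2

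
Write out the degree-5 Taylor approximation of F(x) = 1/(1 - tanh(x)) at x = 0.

2*x^5/15 + x^4/3 + 2*x^3/3 + x^2 + x + 1

Substitute the inner expansion into the outer series and collect powers.
F(0) = 1
F′(0) = 1
F′′(0) = 2
F′′′(0) = 4
F^(4)(0) = 8
F^(5)(0) = 16
Then c_k = F^(k)(0)/k! gives each Taylor coefficient.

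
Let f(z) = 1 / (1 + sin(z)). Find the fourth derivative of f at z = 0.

16

Expand as Σ (-1)^k u^k with u equal to the inner function's series.
The coefficient of z^4 in the expansion is 2/3, so f^(4)(0) = 4! * (2/3) = 16.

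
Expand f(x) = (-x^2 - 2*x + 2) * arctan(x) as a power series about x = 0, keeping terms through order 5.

11*x^5/15 + 2*x^4/3 - 5*x^3/3 - 2*x^2 + 2*x

Multiply each power in the prefactor through the base expansion.
f(0) = 0
f′(0) = 2
f′′(0) = -4
f′′′(0) = -10
f^(4)(0) = 16
f^(5)(0) = 88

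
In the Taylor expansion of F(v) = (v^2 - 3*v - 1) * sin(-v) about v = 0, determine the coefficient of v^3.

-7/6

Distribute the polynomial across the series and collect like powers.
So c_3 = F′′′(0)/3! = -7/6.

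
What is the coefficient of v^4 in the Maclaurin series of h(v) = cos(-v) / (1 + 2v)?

Write out both Maclaurin series and multiply, keeping only the needed powers.
h(0) = 1
h′(0) = -2
h′′(0) = 7
h′′′(0) = -42
h^(4)(0) = 337
So c_4 = h^(4)(0)/4! = 337/24.

337/24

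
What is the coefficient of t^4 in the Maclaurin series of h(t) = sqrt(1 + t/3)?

-5/10368

h(0) = 1
h′(0) = 1/6
h′′(0) = -1/36
h′′′(0) = 1/72
h^(4)(0) = -5/432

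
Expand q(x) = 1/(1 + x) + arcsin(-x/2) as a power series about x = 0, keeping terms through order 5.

Add the two expansions coefficient-wise.
q(0) = 1
q′(0) = -3/2
q′′(0) = 2
q′′′(0) = -49/8
q^(4)(0) = 24
q^(5)(0) = -3849/32
Then c_k = q^(k)(0)/k! gives each Taylor coefficient.

-1283*x^5/1280 + x^4 - 49*x^3/48 + x^2 - 3*x/2 + 1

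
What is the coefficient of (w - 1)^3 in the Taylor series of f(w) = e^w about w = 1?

Use the known series and substitute for the argument.
f(1) = e
f′(1) = e
f′′(1) = e
f′′′(1) = e
So c_3 = f′′′(1)/3! = e/6.

e/6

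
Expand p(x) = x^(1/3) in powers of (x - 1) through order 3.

p(1) = 1
p′(1) = 1/3
p′′(1) = -2/9
p′′′(1) = 10/27

5*(x - 1)^3/81 - (x - 1)^2/9 + (x - 1)/3 + 1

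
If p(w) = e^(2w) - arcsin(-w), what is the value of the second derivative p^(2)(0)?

Expand each term separately and add.
The coefficient of w^2 in the expansion is 2, so p′′(0) = 2! * (2) = 4.

4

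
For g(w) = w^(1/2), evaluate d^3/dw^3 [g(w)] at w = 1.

The coefficient of (w - 1)^3 in the expansion is 1/16, so g′′′(1) = 3! * (1/16) = 3/8.

3/8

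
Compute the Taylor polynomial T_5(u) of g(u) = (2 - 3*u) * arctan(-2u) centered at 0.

Multiply each power in the prefactor through the base expansion.
g(0) = 0
g′(0) = -4
g′′(0) = 12
g′′′(0) = 32
g^(4)(0) = -192
g^(5)(0) = -1536

-64*u^5/5 - 8*u^4 + 16*u^3/3 + 6*u^2 - 4*u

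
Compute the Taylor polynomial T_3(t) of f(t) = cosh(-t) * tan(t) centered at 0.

Expand each factor separately, then convolve coefficients.

5*t^3/6 + t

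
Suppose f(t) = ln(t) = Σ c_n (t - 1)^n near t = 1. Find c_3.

Apply the Taylor formula c_k = f^(k)(a)/k!.
f(1) = 0
f′(1) = 1
f′′(1) = -1
f′′′(1) = 2
So c_3 = f′′′(1)/3! = 1/3.

1/3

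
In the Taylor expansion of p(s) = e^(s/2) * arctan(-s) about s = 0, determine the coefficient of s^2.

Write out both Maclaurin series and multiply, keeping only the needed powers.
p(0) = 0
p′(0) = -1
p′′(0) = -1
So c_2 = p′′(0)/2! = -1/2.

-1/2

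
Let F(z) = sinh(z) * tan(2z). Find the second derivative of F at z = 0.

Multiply the two series term by term and collect like powers.
The coefficient of z^2 in the expansion is 2, so F′′(0) = 2! * (2) = 4.

4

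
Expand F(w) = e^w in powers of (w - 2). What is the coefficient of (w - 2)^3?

e^(2)/6

F(2) = e^(2)
F′(2) = e^(2)
F′′(2) = e^(2)
F′′′(2) = e^(2)
So c_3 = F′′′(2)/3! = e^(2)/6.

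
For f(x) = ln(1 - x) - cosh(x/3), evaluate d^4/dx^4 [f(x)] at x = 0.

Combine the two series term by term.
The coefficient of x^4 in the expansion is -487/1944, so f^(4)(0) = 4! * (-487/1944) = -487/81.

-487/81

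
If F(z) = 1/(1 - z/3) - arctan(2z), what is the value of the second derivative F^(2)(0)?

Expand each term separately and add.
The coefficient of z^2 in the expansion is 1/9, so F′′(0) = 2! * (1/9) = 2/9.

2/9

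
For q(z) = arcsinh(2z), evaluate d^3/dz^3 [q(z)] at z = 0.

From the series, [z^3] q = -4/3; multiply by 3! = 6 to get -8.

-8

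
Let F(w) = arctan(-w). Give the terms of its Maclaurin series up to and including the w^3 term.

w^3/3 - w

F(0) = 0
F′(0) = -1
F′′(0) = 0
F′′′(0) = 2
The Taylor polynomial is Σ F^(k)(0)/k! · w^k.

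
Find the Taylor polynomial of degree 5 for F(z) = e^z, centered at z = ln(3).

F(ln(3)) = 3
F′(ln(3)) = 3
F′′(ln(3)) = 3
F′′′(ln(3)) = 3
F^(4)(ln(3)) = 3
F^(5)(ln(3)) = 3
Dividing each by k! gives the coefficients c_0, ..., c_5.

(z - ln(3))^5/40 + (z - ln(3))^4/8 + (z - ln(3))^3/2 + 3*(z - ln(3))^2/2 + 3*(z - ln(3)) + 3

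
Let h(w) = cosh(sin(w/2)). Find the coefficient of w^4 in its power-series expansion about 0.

Compose series: expand the inner function first, then feed it into the outer expansion.
[w^0] = 1;  [w^1] = 0;  [w^2] = 1/8;  [w^3] = 0;  [w^4] = -1/128.
So c_4 = h^(4)(0)/4! = -1/128.

-1/128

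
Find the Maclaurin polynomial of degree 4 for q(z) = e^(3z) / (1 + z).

Multiply the two series term by term and collect like powers.

11*z^4/8 + 2*z^3 + 5*z^2/2 + 2*z + 1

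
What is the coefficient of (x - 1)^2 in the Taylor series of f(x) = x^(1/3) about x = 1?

Apply the Taylor formula c_k = f^(k)(a)/k!.
[(x - 1)^0] = 1;  [(x - 1)^1] = 1/3;  [(x - 1)^2] = -1/9.
So c_2 = f′′(1)/2! = -1/9.

-1/9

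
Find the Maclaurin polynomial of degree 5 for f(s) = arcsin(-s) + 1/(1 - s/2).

-7*s^5/160 + s^4/16 - s^3/24 + s^2/4 - s/2 + 1

Expand each term separately and add.
f(0) = 1
f′(0) = -1/2
f′′(0) = 1/2
f′′′(0) = -1/4
f^(4)(0) = 3/2
f^(5)(0) = -21/4
Then c_k = f^(k)(0)/k! gives each Taylor coefficient.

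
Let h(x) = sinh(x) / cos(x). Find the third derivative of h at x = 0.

Invert the denominator's series and multiply.
The coefficient of x^3 in the expansion is 2/3, so h′′′(0) = 3! * (2/3) = 4.

4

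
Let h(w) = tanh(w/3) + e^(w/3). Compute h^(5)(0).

17/243

Combine the two series term by term.
From the series, [w^5] h = 17/29160; multiply by 5! = 120 to get 17/243.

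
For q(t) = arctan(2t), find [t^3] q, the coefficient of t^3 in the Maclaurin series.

Apply the Taylor formula c_k = f^(k)(a)/k!.
[t^0] = 0;  [t^1] = 2;  [t^2] = 0;  [t^3] = -8/3.

-8/3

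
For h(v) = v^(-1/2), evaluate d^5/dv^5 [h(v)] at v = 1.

-945/32

The coefficient of (v - 1)^5 in the expansion is -63/256, so h^(5)(1) = 5! * (-63/256) = -945/32.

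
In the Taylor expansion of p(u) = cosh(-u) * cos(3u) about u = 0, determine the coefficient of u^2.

-4

Expand each factor separately, then convolve coefficients.
p(0) = 1
p′(0) = 0
p′′(0) = -8
The Taylor polynomial is Σ p^(k)(0)/k! · u^k.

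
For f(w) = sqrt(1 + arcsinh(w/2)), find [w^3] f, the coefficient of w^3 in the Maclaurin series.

-1/384

Compose series: expand the inner function first, then feed it into the outer expansion.
f(0) = 1
f′(0) = 1/4
f′′(0) = -1/16
f′′′(0) = -1/64
Dividing each by k! gives the coefficients c_0, ..., c_3.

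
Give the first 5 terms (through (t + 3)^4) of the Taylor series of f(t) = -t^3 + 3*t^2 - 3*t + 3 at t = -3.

f(-3) = 66
f′(-3) = -48
f′′(-3) = 24
f′′′(-3) = -6
f^(4)(-3) = 0
Dividing each by k! gives the coefficients c_0, ..., c_4.

-(t + 3)^3 + 12*(t + 3)^2 - 48*(t + 3) + 66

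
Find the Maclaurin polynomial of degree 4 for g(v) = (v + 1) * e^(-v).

Multiply each power in the prefactor through the base expansion.

-v^4/8 + v^3/3 - v^2/2 + 1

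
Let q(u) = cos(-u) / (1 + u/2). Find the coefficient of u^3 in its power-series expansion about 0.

Multiply the two series term by term and collect like powers.
[u^0] = 1;  [u^1] = -1/2;  [u^2] = -1/4;  [u^3] = 1/8.

1/8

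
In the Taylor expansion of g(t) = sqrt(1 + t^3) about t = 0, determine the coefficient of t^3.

1/2

[t^0] = 1;  [t^1] = 0;  [t^2] = 0;  [t^3] = 1/2.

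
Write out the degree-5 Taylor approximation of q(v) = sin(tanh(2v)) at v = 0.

Plug the Maclaurin series of the inner function into that of the outer and collect terms.

148*v^5/15 - 4*v^3 + 2*v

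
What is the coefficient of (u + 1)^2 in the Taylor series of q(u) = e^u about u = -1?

e^(-1)/2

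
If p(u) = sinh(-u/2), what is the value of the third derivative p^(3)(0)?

The coefficient of u^3 in the expansion is -1/48, so p′′′(0) = 3! * (-1/48) = -1/8.

-1/8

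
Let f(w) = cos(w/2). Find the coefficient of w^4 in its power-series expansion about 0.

1/384

Apply the Taylor formula c_k = f^(k)(a)/k!.
f(0) = 1
f′(0) = 0
f′′(0) = -1/4
f′′′(0) = 0
f^(4)(0) = 1/16
The Taylor polynomial is Σ f^(k)(0)/k! · w^k.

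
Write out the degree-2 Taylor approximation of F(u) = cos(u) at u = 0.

1 - u^2/2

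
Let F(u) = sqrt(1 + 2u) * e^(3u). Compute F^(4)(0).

Write out both Maclaurin series and multiply, keeping only the needed powers.
From the series, [u^4] F = 13/2; multiply by 4! = 24 to get 156.

156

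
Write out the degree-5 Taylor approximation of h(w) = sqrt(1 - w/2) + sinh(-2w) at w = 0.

-32873*w^5/122880 - 5*w^4/2048 - 515*w^3/384 - w^2/32 - 9*w/4 + 1

Combine the two series term by term.
h(0) = 1
h′(0) = -9/4
h′′(0) = -1/16
h′′′(0) = -515/64
h^(4)(0) = -15/256
h^(5)(0) = -32873/1024
Then c_k = h^(k)(0)/k! gives each Taylor coefficient.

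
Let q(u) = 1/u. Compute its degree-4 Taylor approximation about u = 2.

(u - 2)^4/32 - (u - 2)^3/16 + (u - 2)^2/8 - (u - 2)/4 + 1/2

Use the known series and substitute for the argument.
q(2) = 1/2
q′(2) = -1/4
q′′(2) = 1/4
q′′′(2) = -3/8
q^(4)(2) = 3/4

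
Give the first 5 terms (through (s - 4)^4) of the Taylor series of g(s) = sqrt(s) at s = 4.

-5*(s - 4)^4/16384 + (s - 4)^3/512 - (s - 4)^2/64 + (s - 4)/4 + 2

g(4) = 2
g′(4) = 1/4
g′′(4) = -1/32
g′′′(4) = 3/256
g^(4)(4) = -15/2048
Dividing each by k! gives the coefficients c_0, ..., c_4.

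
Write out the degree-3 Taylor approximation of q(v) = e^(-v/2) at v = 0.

Compute the successive derivatives at the expansion point and divide by k!.

-v^3/48 + v^2/8 - v/2 + 1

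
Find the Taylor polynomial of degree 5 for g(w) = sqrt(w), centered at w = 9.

g(9) = 3
g′(9) = 1/6
g′′(9) = -1/108
g′′′(9) = 1/648
g^(4)(9) = -5/11664
g^(5)(9) = 35/209952
Then c_k = g^(k)(9)/k! gives each Taylor coefficient.

7*(w - 9)^5/5038848 - 5*(w - 9)^4/279936 + (w - 9)^3/3888 - (w - 9)^2/216 + (w - 9)/6 + 3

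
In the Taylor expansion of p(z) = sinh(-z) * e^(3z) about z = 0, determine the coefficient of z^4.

Take the Cauchy product of the two expansions.
p(0) = 0
p′(0) = -1
p′′(0) = -6
p′′′(0) = -28
p^(4)(0) = -120

-5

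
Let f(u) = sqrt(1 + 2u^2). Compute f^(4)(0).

Apply the Taylor formula c_k = f^(k)(a)/k!.
From the series, [u^4] f = -1/2; multiply by 4! = 24 to get -12.

-12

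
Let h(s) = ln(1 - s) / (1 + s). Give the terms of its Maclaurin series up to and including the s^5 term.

-47*s^5/60 + 7*s^4/12 - 5*s^3/6 + s^2/2 - s

Take the Cauchy product of the two expansions.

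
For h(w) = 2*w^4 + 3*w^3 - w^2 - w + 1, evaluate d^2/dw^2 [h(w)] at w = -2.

The coefficient of (w + 2)^2 in the expansion is 29, so h′′(-2) = 2! * (29) = 58.

58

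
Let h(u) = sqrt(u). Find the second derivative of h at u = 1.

-1/4

The coefficient of (u - 1)^2 in the expansion is -1/8, so h′′(1) = 2! * (-1/8) = -1/4.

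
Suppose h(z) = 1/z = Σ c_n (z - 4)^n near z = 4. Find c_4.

h(4) = 1/4
h′(4) = -1/16
h′′(4) = 1/32
h′′′(4) = -3/128
h^(4)(4) = 3/128
So c_4 = h^(4)(4)/4! = 1/1024.

1/1024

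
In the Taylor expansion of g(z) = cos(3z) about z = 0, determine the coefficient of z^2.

-9/2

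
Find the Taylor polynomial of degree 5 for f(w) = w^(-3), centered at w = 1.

-21*(w - 1)^5 + 15*(w - 1)^4 - 10*(w - 1)^3 + 6*(w - 1)^2 - 3*(w - 1) + 1

f(1) = 1
f′(1) = -3
f′′(1) = 12
f′′′(1) = -60
f^(4)(1) = 360
f^(5)(1) = -2520
The Taylor polynomial is Σ f^(k)(1)/k! · (w - 1)^k.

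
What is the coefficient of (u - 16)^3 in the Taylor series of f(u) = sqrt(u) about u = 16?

[(u - 16)^0] = 4;  [(u - 16)^1] = 1/8;  [(u - 16)^2] = -1/512;  [(u - 16)^3] = 1/16384.
So c_3 = f′′′(16)/3! = 1/16384.

1/16384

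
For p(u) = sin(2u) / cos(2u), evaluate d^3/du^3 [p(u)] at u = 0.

Divide the numerator series by the denominator series (power-series long division).
The coefficient of u^3 in the expansion is 8/3, so p′′′(0) = 3! * (8/3) = 16.

16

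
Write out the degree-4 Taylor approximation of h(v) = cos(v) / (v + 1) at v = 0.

13*v^4/24 - v^3/2 + v^2/2 - v + 1

Use 1/(1 - r) = Σ r^k on the denominator, then take the Cauchy product.
h(0) = 1
h′(0) = -1
h′′(0) = 1
h′′′(0) = -3
h^(4)(0) = 13
The Taylor polynomial is Σ h^(k)(0)/k! · v^k.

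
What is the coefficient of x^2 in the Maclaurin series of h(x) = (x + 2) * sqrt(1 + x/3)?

Distribute the polynomial across the series and collect like powers.

5/36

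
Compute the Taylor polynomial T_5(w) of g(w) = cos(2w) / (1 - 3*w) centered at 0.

Expand 1/(denominator) as a geometric series and multiply by the numerator's series.
g(0) = 1
g′(0) = 3
g′′(0) = 14
g′′′(0) = 126
g^(4)(0) = 1528
g^(5)(0) = 22920
Dividing each by k! gives the coefficients c_0, ..., c_5.

191*w^5 + 191*w^4/3 + 21*w^3 + 7*w^2 + 3*w + 1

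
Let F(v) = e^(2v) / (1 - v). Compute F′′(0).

10

Use 1/(1 - r) = Σ r^k on the denominator, then take the Cauchy product.
The coefficient of v^2 in the expansion is 5, so F′′(0) = 2! * (5) = 10.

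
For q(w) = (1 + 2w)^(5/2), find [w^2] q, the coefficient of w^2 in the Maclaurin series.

15/2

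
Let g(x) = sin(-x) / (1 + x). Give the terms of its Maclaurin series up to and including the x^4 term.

5*x^4/6 - 5*x^3/6 + x^2 - x

Take the Cauchy product of the two expansions.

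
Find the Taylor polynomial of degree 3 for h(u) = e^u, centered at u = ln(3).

(u - ln(3))^3/2 + 3*(u - ln(3))^2/2 + 3*(u - ln(3)) + 3

[(u - ln(3))^0] = 3;  [(u - ln(3))^1] = 3;  [(u - ln(3))^2] = 3/2;  [(u - ln(3))^3] = 1/2.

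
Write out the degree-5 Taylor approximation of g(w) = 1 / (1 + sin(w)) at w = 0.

Write 1/(1+u) = 1 - u + u^2 - u^3 + ... and substitute the series for u.
g(0) = 1
g′(0) = -1
g′′(0) = 2
g′′′(0) = -5
g^(4)(0) = 16
g^(5)(0) = -61

-61*w^5/120 + 2*w^4/3 - 5*w^3/6 + w^2 - w + 1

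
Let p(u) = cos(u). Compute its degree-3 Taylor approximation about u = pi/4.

p(pi/4) = sqrt(2)/2
p′(pi/4) = -sqrt(2)/2
p′′(pi/4) = -sqrt(2)/2
p′′′(pi/4) = sqrt(2)/2

sqrt(2)*(u - pi/4)^3/12 - sqrt(2)*(u - pi/4)^2/4 - sqrt(2)*(u - pi/4)/2 + sqrt(2)/2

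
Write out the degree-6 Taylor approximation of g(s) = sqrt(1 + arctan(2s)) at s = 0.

Substitute the inner expansion into the outer series and collect powers.

-1489*s^6/720 + 83*s^5/40 + 17*s^4/24 - 5*s^3/6 - s^2/2 + s + 1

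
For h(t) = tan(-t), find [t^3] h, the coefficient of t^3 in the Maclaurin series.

-1/3

[t^0] = 0;  [t^1] = -1;  [t^2] = 0;  [t^3] = -1/3.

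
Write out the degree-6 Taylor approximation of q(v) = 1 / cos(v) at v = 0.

61*v^6/720 + 5*v^4/24 + v^2/2 + 1

Invert the denominator's series and multiply.
[v^0] = 1;  [v^1] = 0;  [v^2] = 1/2;  [v^3] = 0;  [v^4] = 5/24;  [v^5] = 0;  [v^6] = 61/720.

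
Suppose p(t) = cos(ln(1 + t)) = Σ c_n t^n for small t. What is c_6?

-19/72

Plug the Maclaurin series of the inner function into that of the outer and collect terms.
p(0) = 1
p′(0) = 0
p′′(0) = -1
p′′′(0) = 3
p^(4)(0) = -10
p^(5)(0) = 40
p^(6)(0) = -190
So c_6 = p^(6)(0)/6! = -19/72.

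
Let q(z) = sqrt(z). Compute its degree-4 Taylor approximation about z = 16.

Differentiate repeatedly and evaluate at the center.
q(16) = 4
q′(16) = 1/8
q′′(16) = -1/256
q′′′(16) = 3/8192
q^(4)(16) = -15/262144

-5*(z - 16)^4/2097152 + (z - 16)^3/16384 - (z - 16)^2/512 + (z - 16)/8 + 4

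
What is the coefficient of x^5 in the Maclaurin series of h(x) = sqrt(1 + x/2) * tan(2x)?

64181/15360

Take the Cauchy product of the two expansions.
h(0) = 0
h′(0) = 2
h′′(0) = 1
h′′′(0) = 125/8
h^(4)(0) = 131/8
h^(5)(0) = 64181/128
Then c_k = h^(k)(0)/k! gives each Taylor coefficient.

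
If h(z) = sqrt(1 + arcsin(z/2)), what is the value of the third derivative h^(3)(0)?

Substitute the inner expansion into the outer series and collect powers.
From the series, [z^3] h = 7/384; multiply by 3! = 6 to get 7/64.

7/64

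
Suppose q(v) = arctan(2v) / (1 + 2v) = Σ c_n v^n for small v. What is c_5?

Write out both Maclaurin series and multiply, keeping only the needed powers.
q(0) = 0
q′(0) = 2
q′′(0) = -8
q′′′(0) = 32
q^(4)(0) = -256
q^(5)(0) = 3328
So c_5 = q^(5)(0)/5! = 416/15.

416/15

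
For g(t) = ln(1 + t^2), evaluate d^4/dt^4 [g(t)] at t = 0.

From the series, [t^4] g = -1/2; multiply by 4! = 24 to get -12.

-12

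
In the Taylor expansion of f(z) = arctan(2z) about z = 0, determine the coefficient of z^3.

f(0) = 0
f′(0) = 2
f′′(0) = 0
f′′′(0) = -16
Then c_k = f^(k)(0)/k! gives each Taylor coefficient.

-8/3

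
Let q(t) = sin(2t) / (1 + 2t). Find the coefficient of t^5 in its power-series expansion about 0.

Multiply the two series term by term and collect like powers.

404/15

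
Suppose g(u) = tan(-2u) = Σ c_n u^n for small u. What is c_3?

-8/3

g(0) = 0
g′(0) = -2
g′′(0) = 0
g′′′(0) = -16
Dividing each by k! gives the coefficients c_0, ..., c_3.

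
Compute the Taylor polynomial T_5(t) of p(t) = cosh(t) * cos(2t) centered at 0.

Take the Cauchy product of the two expansions.
p(0) = 1
p′(0) = 0
p′′(0) = -3
p′′′(0) = 0
p^(4)(0) = -7
p^(5)(0) = 0
Then c_k = p^(k)(0)/k! gives each Taylor coefficient.

-7*t^4/24 - 3*t^2/2 + 1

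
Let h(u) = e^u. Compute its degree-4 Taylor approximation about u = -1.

(u + 1)^4*e^(-1)/24 + (u + 1)^3*e^(-1)/6 + (u + 1)^2*e^(-1)/2 + (u + 1)*e^(-1) + e^(-1)

h(-1) = e^(-1)
h′(-1) = e^(-1)
h′′(-1) = e^(-1)
h′′′(-1) = e^(-1)
h^(4)(-1) = e^(-1)
Then c_k = h^(k)(-1)/k! gives each Taylor coefficient.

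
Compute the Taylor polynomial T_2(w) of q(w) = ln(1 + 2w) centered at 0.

Compute the successive derivatives at the expansion point and divide by k!.
q(0) = 0
q′(0) = 2
q′′(0) = -4
Dividing each by k! gives the coefficients c_0, ..., c_2.

-2*w^2 + 2*w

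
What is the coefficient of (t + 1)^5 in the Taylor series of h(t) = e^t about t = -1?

e^(-1)/120

[(t + 1)^0] = e^(-1);  [(t + 1)^1] = e^(-1);  [(t + 1)^2] = e^(-1)/2;  [(t + 1)^3] = e^(-1)/6;  [(t + 1)^4] = e^(-1)/24;  [(t + 1)^5] = e^(-1)/120.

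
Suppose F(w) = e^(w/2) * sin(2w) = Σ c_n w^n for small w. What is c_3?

-13/12

Write out both Maclaurin series and multiply, keeping only the needed powers.
F(0) = 0
F′(0) = 2
F′′(0) = 2
F′′′(0) = -13/2
Dividing each by k! gives the coefficients c_0, ..., c_3.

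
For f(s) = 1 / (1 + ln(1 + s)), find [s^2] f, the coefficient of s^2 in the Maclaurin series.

Use the geometric series for the reciprocal, then substitute.
f(0) = 1
f′(0) = -1
f′′(0) = 3

3/2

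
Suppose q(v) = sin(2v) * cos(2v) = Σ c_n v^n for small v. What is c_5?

64/15

Take the Cauchy product of the two expansions.
[v^0] = 0;  [v^1] = 2;  [v^2] = 0;  [v^3] = -16/3;  [v^4] = 0;  [v^5] = 64/15.
So c_5 = q^(5)(0)/5! = 64/15.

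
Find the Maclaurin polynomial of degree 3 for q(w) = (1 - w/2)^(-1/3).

[w^0] = 1;  [w^1] = 1/6;  [w^2] = 1/18;  [w^3] = 7/324.

7*w^3/324 + w^2/18 + w/6 + 1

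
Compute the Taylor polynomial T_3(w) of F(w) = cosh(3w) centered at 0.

9*w^2/2 + 1

Apply the Taylor formula c_k = f^(k)(a)/k!.
[w^0] = 1;  [w^1] = 0;  [w^2] = 9/2;  [w^3] = 0.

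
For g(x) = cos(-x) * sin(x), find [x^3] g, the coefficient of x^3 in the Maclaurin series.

-2/3

Multiply the two series term by term and collect like powers.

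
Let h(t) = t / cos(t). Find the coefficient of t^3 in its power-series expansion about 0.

1/2

Invert the denominator's series and multiply.
h(0) = 0
h′(0) = 1
h′′(0) = 0
h′′′(0) = 3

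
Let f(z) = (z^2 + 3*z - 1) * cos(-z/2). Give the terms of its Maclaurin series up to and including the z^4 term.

Distribute the polynomial across the series and collect like powers.
[z^0] = -1;  [z^1] = 3;  [z^2] = 9/8;  [z^3] = -3/8;  [z^4] = -49/384.

-49*z^4/384 - 3*z^3/8 + 9*z^2/8 + 3*z - 1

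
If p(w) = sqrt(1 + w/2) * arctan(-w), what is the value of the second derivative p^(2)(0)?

Multiply the two series term by term and collect like powers.
The coefficient of w^2 in the expansion is -1/4, so p′′(0) = 2! * (-1/4) = -1/2.

-1/2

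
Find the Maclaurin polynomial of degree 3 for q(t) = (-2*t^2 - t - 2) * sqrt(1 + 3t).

-21*t^3/4 - 5*t^2/4 - 4*t - 2

Distribute the polynomial across the series and collect like powers.
q(0) = -2
q′(0) = -4
q′′(0) = -5/2
q′′′(0) = -63/2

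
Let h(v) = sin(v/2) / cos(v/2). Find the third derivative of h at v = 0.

1/4

Write the quotient as an unknown series and match coefficients against numerator = denominator · series.
From the series, [v^3] h = 1/24; multiply by 3! = 6 to get 1/4.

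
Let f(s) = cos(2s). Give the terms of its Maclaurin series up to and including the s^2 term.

1 - 2*s^2

Differentiate repeatedly and evaluate at the center.
f(0) = 1
f′(0) = 0
f′′(0) = -4
Dividing each by k! gives the coefficients c_0, ..., c_2.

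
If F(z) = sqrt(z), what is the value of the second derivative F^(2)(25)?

Differentiate repeatedly and evaluate at the center.
The coefficient of (z - 25)^2 in the expansion is -1/1000, so F′′(25) = 2! * (-1/1000) = -1/500.

-1/500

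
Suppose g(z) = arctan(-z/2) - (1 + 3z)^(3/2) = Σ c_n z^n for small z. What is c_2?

-27/8

Add the two expansions coefficient-wise.
[z^0] = -1;  [z^1] = -5;  [z^2] = -27/8.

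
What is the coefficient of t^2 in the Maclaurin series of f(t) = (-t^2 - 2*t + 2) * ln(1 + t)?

-3

Multiply each power in the prefactor through the base expansion.
f(0) = 0
f′(0) = 2
f′′(0) = -6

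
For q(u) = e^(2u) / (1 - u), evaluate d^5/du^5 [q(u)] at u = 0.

872

Multiply the numerator's expansion by the denominator's geometric series.
The coefficient of u^5 in the expansion is 109/15, so q^(5)(0) = 5! * (109/15) = 872.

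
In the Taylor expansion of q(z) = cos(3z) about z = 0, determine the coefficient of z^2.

-9/2

q(0) = 1
q′(0) = 0
q′′(0) = -9
Then c_k = q^(k)(0)/k! gives each Taylor coefficient.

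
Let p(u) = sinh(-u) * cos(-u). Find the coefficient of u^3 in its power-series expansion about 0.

1/3

Expand each factor separately, then convolve coefficients.
So c_3 = p′′′(0)/3! = 1/3.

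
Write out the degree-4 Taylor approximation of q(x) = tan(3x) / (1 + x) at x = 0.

Expand each factor separately, then convolve coefficients.
q(0) = 0
q′(0) = 3
q′′(0) = -6
q′′′(0) = 72
q^(4)(0) = -288

-12*x^4 + 12*x^3 - 3*x^2 + 3*x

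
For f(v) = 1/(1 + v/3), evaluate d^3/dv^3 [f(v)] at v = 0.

-2/9

From the series, [v^3] f = -1/27; multiply by 3! = 6 to get -2/9.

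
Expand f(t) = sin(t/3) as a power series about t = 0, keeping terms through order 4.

-t^3/162 + t/3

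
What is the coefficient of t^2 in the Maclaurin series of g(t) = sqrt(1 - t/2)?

-1/32

g(0) = 1
g′(0) = -1/4
g′′(0) = -1/16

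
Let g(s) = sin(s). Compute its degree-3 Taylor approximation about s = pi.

(s - pi)^3/6 - (s - pi)

Compute the successive derivatives at the expansion point and divide by k!.
[(s - pi)^0] = 0;  [(s - pi)^1] = -1;  [(s - pi)^2] = 0;  [(s - pi)^3] = 1/6.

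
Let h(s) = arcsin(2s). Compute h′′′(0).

The coefficient of s^3 in the expansion is 4/3, so h′′′(0) = 3! * (4/3) = 8.

8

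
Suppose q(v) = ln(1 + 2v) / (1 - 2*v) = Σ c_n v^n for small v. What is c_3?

20/3

Expand 1/(denominator) as a geometric series and multiply by the numerator's series.
So c_3 = q′′′(0)/3! = 20/3.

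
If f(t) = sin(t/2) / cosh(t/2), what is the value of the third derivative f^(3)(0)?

Invert the denominator's series and multiply.
The coefficient of t^3 in the expansion is -1/12, so f′′′(0) = 3! * (-1/12) = -1/2.

-1/2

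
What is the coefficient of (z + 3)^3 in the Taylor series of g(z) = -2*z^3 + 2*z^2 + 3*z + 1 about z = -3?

-2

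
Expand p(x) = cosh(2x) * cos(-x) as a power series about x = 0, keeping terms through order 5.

-7*x^4/24 + 3*x^2/2 + 1

Expand each factor separately, then convolve coefficients.
p(0) = 1
p′(0) = 0
p′′(0) = 3
p′′′(0) = 0
p^(4)(0) = -7
p^(5)(0) = 0
Then c_k = p^(k)(0)/k! gives each Taylor coefficient.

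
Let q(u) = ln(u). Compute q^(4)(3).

-2/27

Compute the successive derivatives at the expansion point and divide by k!.
From the series, [(u - 3)^4] q = -1/324; multiply by 4! = 24 to get -2/27.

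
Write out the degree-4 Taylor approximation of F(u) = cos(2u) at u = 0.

Compute the successive derivatives at the expansion point and divide by k!.
[u^0] = 1;  [u^1] = 0;  [u^2] = -2;  [u^3] = 0;  [u^4] = 2/3.

2*u^4/3 - 2*u^2 + 1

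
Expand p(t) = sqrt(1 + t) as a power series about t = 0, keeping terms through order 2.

-t^2/8 + t/2 + 1

p(0) = 1
p′(0) = 1/2
p′′(0) = -1/4
The Taylor polynomial is Σ p^(k)(0)/k! · t^k.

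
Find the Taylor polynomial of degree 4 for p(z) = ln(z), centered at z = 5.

-(z - 5)^4/2500 + (z - 5)^3/375 - (z - 5)^2/50 + (z - 5)/5 + ln(5)

Compute the successive derivatives at the expansion point and divide by k!.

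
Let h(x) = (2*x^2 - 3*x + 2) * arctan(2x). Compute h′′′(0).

Multiply each power in the prefactor through the base expansion.
The coefficient of x^3 in the expansion is -4/3, so h′′′(0) = 3! * (-4/3) = -8.

-8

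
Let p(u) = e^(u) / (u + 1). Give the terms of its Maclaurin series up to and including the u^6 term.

Multiply the numerator's expansion by the denominator's geometric series.
p(0) = 1
p′(0) = 0
p′′(0) = 1
p′′′(0) = -2
p^(4)(0) = 9
p^(5)(0) = -44
p^(6)(0) = 265

53*u^6/144 - 11*u^5/30 + 3*u^4/8 - u^3/3 + u^2/2 + 1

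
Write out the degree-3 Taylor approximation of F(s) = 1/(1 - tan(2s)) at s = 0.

32*s^3/3 + 4*s^2 + 2*s + 1

Plug the Maclaurin series of the inner function into that of the outer and collect terms.
[s^0] = 1;  [s^1] = 2;  [s^2] = 4;  [s^3] = 32/3.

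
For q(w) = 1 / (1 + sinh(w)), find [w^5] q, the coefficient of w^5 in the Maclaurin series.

Write 1/(1+u) = 1 - u + u^2 - u^3 + ... and substitute the series for u.
[w^0] = 1;  [w^1] = -1;  [w^2] = 1;  [w^3] = -7/6;  [w^4] = 4/3;  [w^5] = -181/120.

-181/120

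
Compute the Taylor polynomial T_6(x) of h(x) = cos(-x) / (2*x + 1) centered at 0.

Expand 1/(denominator) as a geometric series and multiply by the numerator's series.
[x^0] = 1;  [x^1] = -2;  [x^2] = 7/2;  [x^3] = -7;  [x^4] = 337/24;  [x^5] = -337/12;  [x^6] = 40439/720.

40439*x^6/720 - 337*x^5/12 + 337*x^4/24 - 7*x^3 + 7*x^2/2 - 2*x + 1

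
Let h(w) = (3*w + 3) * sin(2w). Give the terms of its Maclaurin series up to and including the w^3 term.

Multiply each power in the prefactor through the base expansion.

-4*w^3 + 6*w^2 + 6*w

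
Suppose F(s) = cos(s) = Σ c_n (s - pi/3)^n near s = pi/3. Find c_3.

sqrt(3)/12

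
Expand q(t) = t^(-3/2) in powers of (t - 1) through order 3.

-35*(t - 1)^3/16 + 15*(t - 1)^2/8 - 3*(t - 1)/2 + 1

Use the known series and substitute for the argument.
[(t - 1)^0] = 1;  [(t - 1)^1] = -3/2;  [(t - 1)^2] = 15/8;  [(t - 1)^3] = -35/16.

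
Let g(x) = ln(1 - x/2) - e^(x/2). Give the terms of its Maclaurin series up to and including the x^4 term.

Combine the two series term by term.
g(0) = -1
g′(0) = -1
g′′(0) = -1/2
g′′′(0) = -3/8
g^(4)(0) = -7/16

-7*x^4/384 - x^3/16 - x^2/4 - x - 1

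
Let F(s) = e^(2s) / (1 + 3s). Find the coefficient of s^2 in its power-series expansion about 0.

5

Multiply the two series term by term and collect like powers.
F(0) = 1
F′(0) = -1
F′′(0) = 10
Then c_k = F^(k)(0)/k! gives each Taylor coefficient.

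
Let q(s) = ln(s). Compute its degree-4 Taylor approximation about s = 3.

-(s - 3)^4/324 + (s - 3)^3/81 - (s - 3)^2/18 + (s - 3)/3 + ln(3)

Use the known series and substitute for the argument.
q(3) = ln(3)
q′(3) = 1/3
q′′(3) = -1/9
q′′′(3) = 2/27
q^(4)(3) = -2/27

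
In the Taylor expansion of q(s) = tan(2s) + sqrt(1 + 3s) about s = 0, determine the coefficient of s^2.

Expand each term separately and add.
So c_2 = q′′(0)/2! = -9/8.

-9/8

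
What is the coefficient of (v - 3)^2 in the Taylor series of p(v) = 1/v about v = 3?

p(3) = 1/3
p′(3) = -1/9
p′′(3) = 2/27
Then c_k = p^(k)(3)/k! gives each Taylor coefficient.

1/27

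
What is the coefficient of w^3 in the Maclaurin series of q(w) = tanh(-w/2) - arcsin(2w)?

-31/24

Add the two expansions coefficient-wise.
[w^0] = 0;  [w^1] = -5/2;  [w^2] = 0;  [w^3] = -31/24.
So c_3 = q′′′(0)/3! = -31/24.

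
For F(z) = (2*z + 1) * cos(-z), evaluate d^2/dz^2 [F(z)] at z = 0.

-1

Distribute the polynomial across the series and collect like powers.
From the series, [z^2] F = -1/2; multiply by 2! = 2 to get -1.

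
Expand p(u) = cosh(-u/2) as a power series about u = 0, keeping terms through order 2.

p(0) = 1
p′(0) = 0
p′′(0) = 1/4
The Taylor polynomial is Σ p^(k)(0)/k! · u^k.

u^2/8 + 1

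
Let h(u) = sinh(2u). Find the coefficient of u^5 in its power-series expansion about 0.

4/15

Use the known series and substitute for the argument.
So c_5 = h^(5)(0)/5! = 4/15.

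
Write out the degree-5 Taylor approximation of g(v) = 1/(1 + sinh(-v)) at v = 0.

Substitute the inner expansion into the outer series and collect powers.
g(0) = 1
g′(0) = 1
g′′(0) = 2
g′′′(0) = 7
g^(4)(0) = 32
g^(5)(0) = 181

181*v^5/120 + 4*v^4/3 + 7*v^3/6 + v^2 + v + 1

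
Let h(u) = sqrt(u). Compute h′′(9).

-1/108

The coefficient of (u - 9)^2 in the expansion is -1/216, so h′′(9) = 2! * (-1/216) = -1/108.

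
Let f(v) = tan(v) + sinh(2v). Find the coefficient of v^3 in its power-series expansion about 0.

5/3

Add the two expansions coefficient-wise.
f(0) = 0
f′(0) = 3
f′′(0) = 0
f′′′(0) = 10
So c_3 = f′′′(0)/3! = 5/3.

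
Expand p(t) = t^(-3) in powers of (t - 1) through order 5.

-21*(t - 1)^5 + 15*(t - 1)^4 - 10*(t - 1)^3 + 6*(t - 1)^2 - 3*(t - 1) + 1

Compute the successive derivatives at the expansion point and divide by k!.
[(t - 1)^0] = 1;  [(t - 1)^1] = -3;  [(t - 1)^2] = 6;  [(t - 1)^3] = -10;  [(t - 1)^4] = 15;  [(t - 1)^5] = -21.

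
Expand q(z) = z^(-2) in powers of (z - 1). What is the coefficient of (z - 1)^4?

Compute the successive derivatives at the expansion point and divide by k!.
So c_4 = q^(4)(1)/4! = 5.

5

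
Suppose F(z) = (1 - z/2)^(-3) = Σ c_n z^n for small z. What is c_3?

F(0) = 1
F′(0) = 3/2
F′′(0) = 3
F′′′(0) = 15/2

5/4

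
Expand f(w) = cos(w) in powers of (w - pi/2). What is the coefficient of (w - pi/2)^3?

1/6

[(w - pi/2)^0] = 0;  [(w - pi/2)^1] = -1;  [(w - pi/2)^2] = 0;  [(w - pi/2)^3] = 1/6.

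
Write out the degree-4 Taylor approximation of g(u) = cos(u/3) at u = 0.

g(0) = 1
g′(0) = 0
g′′(0) = -1/9
g′′′(0) = 0
g^(4)(0) = 1/81

u^4/1944 - u^2/18 + 1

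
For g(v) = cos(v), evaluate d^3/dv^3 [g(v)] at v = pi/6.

Apply the Taylor formula c_k = f^(k)(a)/k!.
From the series, [(v - pi/6)^3] g = 1/12; multiply by 3! = 6 to get 1/2.

1/2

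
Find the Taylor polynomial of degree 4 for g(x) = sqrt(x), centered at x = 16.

Compute the successive derivatives at the expansion point and divide by k!.
g(16) = 4
g′(16) = 1/8
g′′(16) = -1/256
g′′′(16) = 3/8192
g^(4)(16) = -15/262144
The Taylor polynomial is Σ g^(k)(16)/k! · (x - 16)^k.

-5*(x - 16)^4/2097152 + (x - 16)^3/16384 - (x - 16)^2/512 + (x - 16)/8 + 4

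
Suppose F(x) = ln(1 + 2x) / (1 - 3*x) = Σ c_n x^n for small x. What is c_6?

Use 1/(1 - r) = Σ r^k on the denominator, then take the Cauchy product.
[x^0] = 0;  [x^1] = 2;  [x^2] = 4;  [x^3] = 44/3;  [x^4] = 40;  [x^5] = 632/5;  [x^6] = 5528/15.
So c_6 = F^(6)(0)/6! = 5528/15.

5528/15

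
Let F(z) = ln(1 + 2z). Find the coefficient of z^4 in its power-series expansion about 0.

F(0) = 0
F′(0) = 2
F′′(0) = -4
F′′′(0) = 16
F^(4)(0) = -96
The Taylor polynomial is Σ F^(k)(0)/k! · z^k.

-4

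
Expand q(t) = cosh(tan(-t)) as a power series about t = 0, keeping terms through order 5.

3*t^4/8 + t^2/2 + 1

Plug the Maclaurin series of the inner function into that of the outer and collect terms.
q(0) = 1
q′(0) = 0
q′′(0) = 1
q′′′(0) = 0
q^(4)(0) = 9
q^(5)(0) = 0
Then c_k = q^(k)(0)/k! gives each Taylor coefficient.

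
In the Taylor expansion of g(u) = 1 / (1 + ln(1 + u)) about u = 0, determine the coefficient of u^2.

Expand as Σ (-1)^k u^k with u equal to the inner function's series.
[u^0] = 1;  [u^1] = -1;  [u^2] = 3/2.
So c_2 = g′′(0)/2! = 3/2.

3/2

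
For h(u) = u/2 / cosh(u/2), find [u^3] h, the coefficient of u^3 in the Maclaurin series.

Invert the denominator's series and multiply.

-1/16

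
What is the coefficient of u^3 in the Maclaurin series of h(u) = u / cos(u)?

1/2

Divide the numerator series by the denominator series (power-series long division).
[u^0] = 0;  [u^1] = 1;  [u^2] = 0;  [u^3] = 1/2.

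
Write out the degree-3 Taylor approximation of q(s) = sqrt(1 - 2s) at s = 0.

-s^3/2 - s^2/2 - s + 1

q(0) = 1
q′(0) = -1
q′′(0) = -1
q′′′(0) = -3
Then c_k = q^(k)(0)/k! gives each Taylor coefficient.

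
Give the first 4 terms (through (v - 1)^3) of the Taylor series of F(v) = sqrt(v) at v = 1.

(v - 1)^3/16 - (v - 1)^2/8 + (v - 1)/2 + 1

F(1) = 1
F′(1) = 1/2
F′′(1) = -1/4
F′′′(1) = 3/8
Then c_k = F^(k)(1)/k! gives each Taylor coefficient.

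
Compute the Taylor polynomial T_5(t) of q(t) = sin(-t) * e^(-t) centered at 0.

t^5/30 - t^3/3 + t^2 - t

Multiply the two series term by term and collect like powers.
[t^0] = 0;  [t^1] = -1;  [t^2] = 1;  [t^3] = -1/3;  [t^4] = 0;  [t^5] = 1/30.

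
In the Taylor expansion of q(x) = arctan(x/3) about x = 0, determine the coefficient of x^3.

q(0) = 0
q′(0) = 1/3
q′′(0) = 0
q′′′(0) = -2/27
Then c_k = q^(k)(0)/k! gives each Taylor coefficient.

-1/81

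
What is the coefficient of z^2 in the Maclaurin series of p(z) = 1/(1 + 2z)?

4

Apply the Taylor formula c_k = f^(k)(a)/k!.
[z^0] = 1;  [z^1] = -2;  [z^2] = 4.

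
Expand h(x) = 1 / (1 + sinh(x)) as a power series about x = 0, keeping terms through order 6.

77*x^6/45 - 181*x^5/120 + 4*x^4/3 - 7*x^3/6 + x^2 - x + 1

Write 1/(1+u) = 1 - u + u^2 - u^3 + ... and substitute the series for u.
[x^0] = 1;  [x^1] = -1;  [x^2] = 1;  [x^3] = -7/6;  [x^4] = 4/3;  [x^5] = -181/120;  [x^6] = 77/45.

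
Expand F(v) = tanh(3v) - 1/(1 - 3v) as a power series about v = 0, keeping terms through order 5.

-1053*v^5/5 - 81*v^4 - 36*v^3 - 9*v^2 - 1

Expand each term separately and add.
F(0) = -1
F′(0) = 0
F′′(0) = -18
F′′′(0) = -216
F^(4)(0) = -1944
F^(5)(0) = -25272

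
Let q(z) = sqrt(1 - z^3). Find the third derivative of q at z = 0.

-3

The coefficient of z^3 in the expansion is -1/2, so q′′′(0) = 3! * (-1/2) = -3.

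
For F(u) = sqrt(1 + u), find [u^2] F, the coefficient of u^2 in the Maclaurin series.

-1/8

[u^0] = 1;  [u^1] = 1/2;  [u^2] = -1/8.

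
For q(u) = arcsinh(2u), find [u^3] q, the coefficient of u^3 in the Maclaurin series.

q(0) = 0
q′(0) = 2
q′′(0) = 0
q′′′(0) = -8
Dividing each by k! gives the coefficients c_0, ..., c_3.

-4/3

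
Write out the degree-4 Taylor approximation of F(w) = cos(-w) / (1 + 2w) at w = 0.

337*w^4/24 - 7*w^3 + 7*w^2/2 - 2*w + 1

Take the Cauchy product of the two expansions.
F(0) = 1
F′(0) = -2
F′′(0) = 7
F′′′(0) = -42
F^(4)(0) = 337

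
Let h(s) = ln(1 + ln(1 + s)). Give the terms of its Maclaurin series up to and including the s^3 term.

Compose series: expand the inner function first, then feed it into the outer expansion.

7*s^3/6 - s^2 + s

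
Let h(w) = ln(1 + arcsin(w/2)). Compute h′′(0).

Compose series: expand the inner function first, then feed it into the outer expansion.
From the series, [w^2] h = -1/8; multiply by 2! = 2 to get -1/4.

-1/4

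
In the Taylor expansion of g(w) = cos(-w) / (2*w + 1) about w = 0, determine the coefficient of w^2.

7/2

Use 1/(1 - r) = Σ r^k on the denominator, then take the Cauchy product.
g(0) = 1
g′(0) = -2
g′′(0) = 7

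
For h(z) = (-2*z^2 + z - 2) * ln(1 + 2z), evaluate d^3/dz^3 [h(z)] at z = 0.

-68

Shift and add copies of the series according to the polynomial's terms.
From the series, [z^3] h = -34/3; multiply by 3! = 6 to get -68.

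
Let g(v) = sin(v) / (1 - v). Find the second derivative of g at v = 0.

2

Multiply the numerator's expansion by the denominator's geometric series.
The coefficient of v^2 in the expansion is 1, so g′′(0) = 2! * (1) = 2.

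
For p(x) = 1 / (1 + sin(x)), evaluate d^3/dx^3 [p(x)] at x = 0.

Use the geometric series for the reciprocal, then substitute.
The coefficient of x^3 in the expansion is -5/6, so p′′′(0) = 3! * (-5/6) = -5.

-5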